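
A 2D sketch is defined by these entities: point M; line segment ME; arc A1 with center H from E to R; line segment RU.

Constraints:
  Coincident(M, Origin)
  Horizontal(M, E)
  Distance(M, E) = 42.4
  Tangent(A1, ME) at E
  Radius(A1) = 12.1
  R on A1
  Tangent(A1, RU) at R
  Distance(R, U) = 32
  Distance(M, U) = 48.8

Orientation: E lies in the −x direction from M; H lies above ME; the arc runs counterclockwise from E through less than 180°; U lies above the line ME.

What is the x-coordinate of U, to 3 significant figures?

-25.3

Checks: |HE| = 12.10 ✓; |HR| = 12.10 ✓; ∠(HR, RU) = 90.00° ✓; |RU| = 32.00 ✓; |MU| = 48.80 ✓.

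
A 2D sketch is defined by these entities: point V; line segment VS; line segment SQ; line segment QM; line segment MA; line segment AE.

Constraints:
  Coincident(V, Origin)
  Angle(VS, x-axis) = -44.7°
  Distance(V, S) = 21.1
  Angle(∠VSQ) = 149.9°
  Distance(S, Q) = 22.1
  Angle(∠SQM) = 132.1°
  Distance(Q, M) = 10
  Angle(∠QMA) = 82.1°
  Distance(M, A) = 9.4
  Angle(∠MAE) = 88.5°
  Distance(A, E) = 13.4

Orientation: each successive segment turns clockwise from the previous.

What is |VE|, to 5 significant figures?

33.327

V is at the origin; VS runs at -44.7° with length 21.1, so S = (14.998, -14.842). ∠VSQ = 149.9° gives SQ at -74.800° from the x-axis; with |SQ| = 22.1, Q = (20.792, -36.168). ∠SQM = 132.1° gives QM at -122.70° from the x-axis; with |QM| = 10.0, M = (15.390, -44.584). ∠QMA = 82.1° gives MA at 139.40° from the x-axis; with |MA| = 9.4, A = (8.2527, -38.466). ∠MAE = 88.5° gives AE at 47.900° from the x-axis; with |AE| = 13.4, E = (17.236, -28.524). Then |VE| = |E − V| = 33.327.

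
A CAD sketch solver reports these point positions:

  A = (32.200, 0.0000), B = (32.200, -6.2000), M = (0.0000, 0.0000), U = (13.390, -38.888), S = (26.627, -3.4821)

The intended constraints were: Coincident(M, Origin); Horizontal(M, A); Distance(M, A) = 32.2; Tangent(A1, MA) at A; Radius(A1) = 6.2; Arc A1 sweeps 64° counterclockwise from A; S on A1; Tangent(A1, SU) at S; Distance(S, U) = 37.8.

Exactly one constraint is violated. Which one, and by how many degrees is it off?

Tangent(A1, SU) at S — off by 5.50°.

M = (0.00, 0.00) ✓; M.y = 0.00, A.y = 0.00 ✓; |MA| = 32.20 ✓; ∠(BA, AM) = 90.00° ✓; |BA| = 6.200 ✓; bearing(B→S) − bearing(B→A) = 64.00° ✓; |BS| = 6.200 ✓; ∠(BS, SU) = 84.50° ✗; |SU| = 37.80 ✓.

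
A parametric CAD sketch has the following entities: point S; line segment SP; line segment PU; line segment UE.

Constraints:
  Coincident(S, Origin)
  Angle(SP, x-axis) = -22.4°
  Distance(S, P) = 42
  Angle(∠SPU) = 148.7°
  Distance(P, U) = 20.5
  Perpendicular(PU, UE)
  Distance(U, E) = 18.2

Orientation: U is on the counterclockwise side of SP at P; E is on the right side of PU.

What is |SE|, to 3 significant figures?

69.1

∠SPU = 148.7°, so PU runs at -22.4° + (180° − 148.7°) = 8.90° from the x-axis; with |PU| = 20.5, U = P + 20.5·(cos 8.90°, sin 8.90°) = (59.1, -12.8). PU is perpendicular to UE; with |UE| = 18.2 on the right of PU, E = U + 18.2·(0.155, -0.988) = (61.9, -30.8). Then |SE| = |E − S| = 69.1.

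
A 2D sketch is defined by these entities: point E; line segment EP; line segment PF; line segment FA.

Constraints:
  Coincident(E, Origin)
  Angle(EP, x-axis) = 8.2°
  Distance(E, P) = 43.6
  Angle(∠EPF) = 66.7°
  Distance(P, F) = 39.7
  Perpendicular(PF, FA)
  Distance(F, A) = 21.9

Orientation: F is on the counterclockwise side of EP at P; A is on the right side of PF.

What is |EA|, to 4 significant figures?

65.89

E is at the origin; EP runs at 8.2° with length 43.6, so P = 43.6·(cos 8.2°, sin 8.2°) = (43.15, 6.219). ∠EPF = 66.7°, so PF runs at 8.2° + (180° − 66.7°) = 121.5° from the x-axis; with |PF| = 39.7, F = P + 39.7·(cos 121.5°, sin 121.5°) = (22.41, 40.07). PF is perpendicular to FA; with |FA| = 21.9 on the right of PF, A = F + 21.9·(0.8526, 0.5225) = (41.08, 51.51). Then |EA| = |A − E| = 65.89.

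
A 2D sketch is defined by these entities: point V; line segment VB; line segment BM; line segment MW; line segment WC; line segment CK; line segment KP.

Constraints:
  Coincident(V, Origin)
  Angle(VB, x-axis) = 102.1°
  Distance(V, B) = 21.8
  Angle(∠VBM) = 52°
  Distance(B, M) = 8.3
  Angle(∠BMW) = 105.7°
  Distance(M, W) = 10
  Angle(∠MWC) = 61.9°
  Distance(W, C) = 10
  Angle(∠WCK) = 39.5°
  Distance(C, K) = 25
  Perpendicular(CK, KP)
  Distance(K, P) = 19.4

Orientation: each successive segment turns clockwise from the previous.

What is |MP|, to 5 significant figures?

27.497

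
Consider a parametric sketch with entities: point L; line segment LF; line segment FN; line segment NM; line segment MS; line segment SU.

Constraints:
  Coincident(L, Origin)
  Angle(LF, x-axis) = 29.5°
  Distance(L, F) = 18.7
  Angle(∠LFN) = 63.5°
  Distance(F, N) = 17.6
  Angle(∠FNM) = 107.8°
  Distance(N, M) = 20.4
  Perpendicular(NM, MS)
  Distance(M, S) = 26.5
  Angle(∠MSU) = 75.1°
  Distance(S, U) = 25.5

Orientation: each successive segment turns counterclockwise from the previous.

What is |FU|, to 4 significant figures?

3.383

L is at the origin; LF runs at 29.5° with length 18.7, so F = (16.28, 9.208). ∠LFN = 63.5° gives FN at 146.0° from the x-axis; with |FN| = 17.6, N = (1.685, 19.05). ∠FNM = 107.8° gives NM at -141.8° from the x-axis; with |NM| = 20.4, M = (-14.35, 6.435). NM is perpendicular to MS, so MS runs at -51.80°; with |MS| = 26.5, S = (2.041, -14.39). ∠MSU = 75.1° gives SU at 53.10° from the x-axis; with |SU| = 25.5, U = (17.35, 6.001). Then |FU| = |U − F| = 3.383.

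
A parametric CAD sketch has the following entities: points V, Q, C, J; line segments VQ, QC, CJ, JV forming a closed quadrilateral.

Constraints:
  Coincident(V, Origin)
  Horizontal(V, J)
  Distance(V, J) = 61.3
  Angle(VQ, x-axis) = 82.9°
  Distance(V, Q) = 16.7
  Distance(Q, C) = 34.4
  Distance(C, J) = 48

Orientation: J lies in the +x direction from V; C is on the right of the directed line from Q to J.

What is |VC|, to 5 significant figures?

21.723

Checks: V = (0.00, 0.00) ✓; |QC| = 34.40 ✓; |CJ| = 48.00 ✓.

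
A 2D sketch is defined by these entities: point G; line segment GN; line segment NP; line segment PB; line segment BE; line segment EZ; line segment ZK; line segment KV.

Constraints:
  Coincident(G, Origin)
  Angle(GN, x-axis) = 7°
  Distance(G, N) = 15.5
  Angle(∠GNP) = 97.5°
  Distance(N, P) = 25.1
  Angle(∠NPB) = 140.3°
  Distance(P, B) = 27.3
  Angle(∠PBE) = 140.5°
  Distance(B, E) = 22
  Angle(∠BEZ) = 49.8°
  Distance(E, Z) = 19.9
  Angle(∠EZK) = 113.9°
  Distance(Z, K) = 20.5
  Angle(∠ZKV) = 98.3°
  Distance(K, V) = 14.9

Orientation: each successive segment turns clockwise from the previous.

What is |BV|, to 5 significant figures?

9.9768

G is at the origin; GN runs at 7.0° with length 15.5, so N = (15.384, 1.8890). ∠GNP = 97.5° gives NP at -75.500° from the x-axis; with |NP| = 25.1, P = (21.669, -22.412). ∠NPB = 140.3° gives PB at -115.20° from the x-axis; with |PB| = 27.3, B = (10.045, -47.113). ∠PBE = 140.5° gives BE at -154.70° from the x-axis; with |BE| = 22.0, E = (-9.8446, -56.515). ∠BEZ = 49.8° gives EZ at 75.100° from the x-axis; with |EZ| = 19.9, Z = (-4.7276, -37.284). ∠EZK = 113.9° gives ZK at 9.0000° from the x-axis; with |ZK| = 20.5, K = (15.520, -34.077). ∠ZKV = 98.3° gives KV at -72.700° from the x-axis; with |KV| = 14.9, V = (19.951, -48.303). Then |BV| = |V − B| = 9.9768.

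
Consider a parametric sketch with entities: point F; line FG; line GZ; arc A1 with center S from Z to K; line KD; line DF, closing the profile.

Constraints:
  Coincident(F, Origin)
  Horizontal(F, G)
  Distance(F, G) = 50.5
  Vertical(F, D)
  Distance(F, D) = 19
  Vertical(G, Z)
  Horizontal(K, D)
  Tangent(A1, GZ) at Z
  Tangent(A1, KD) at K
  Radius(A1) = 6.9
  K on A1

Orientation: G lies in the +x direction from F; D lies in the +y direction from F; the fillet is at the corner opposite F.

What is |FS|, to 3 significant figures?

45.2

F is at the origin; FG is horizontal with |FG| = 50.5 and G on the +x side, so G = (50.5, 0.00). F and D share the same x with |FD| = 19.0 and D on the +y side, so D = (0.00, 19.0). The virtual corner opposite F is at (50.5, 19.0). A1 meets GZ tangentially, so SZ is at right angles to GZ and A1 meets KD tangentially, so SK is at right angles to KD, with radius 6.9, so the center S sits 6.9 in from both sides at S = (43.6, 12.1). Then |FS| = |S − F| = 45.2.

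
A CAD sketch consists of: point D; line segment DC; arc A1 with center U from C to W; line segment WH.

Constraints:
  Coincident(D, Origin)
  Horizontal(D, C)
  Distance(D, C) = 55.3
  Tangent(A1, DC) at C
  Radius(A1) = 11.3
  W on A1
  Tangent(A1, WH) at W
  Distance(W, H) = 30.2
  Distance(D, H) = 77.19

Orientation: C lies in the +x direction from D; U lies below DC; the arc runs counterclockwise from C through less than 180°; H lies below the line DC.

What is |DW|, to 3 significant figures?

49.8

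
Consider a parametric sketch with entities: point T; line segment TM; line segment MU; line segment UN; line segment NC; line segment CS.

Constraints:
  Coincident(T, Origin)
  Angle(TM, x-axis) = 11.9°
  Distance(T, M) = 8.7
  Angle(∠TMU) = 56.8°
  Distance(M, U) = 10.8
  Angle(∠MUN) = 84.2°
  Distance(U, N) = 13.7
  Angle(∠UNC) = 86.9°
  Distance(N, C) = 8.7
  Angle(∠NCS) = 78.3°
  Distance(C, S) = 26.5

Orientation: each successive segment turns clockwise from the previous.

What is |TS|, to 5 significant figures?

20.519

T is at the origin; TM runs at 11.9° with length 8.7, so M = (8.5130, 1.7940). ∠TMU = 56.8° gives MU at -111.30° from the x-axis; with |MU| = 10.8, U = (4.5899, -8.2683). ∠MUN = 84.2° gives UN at 152.90° from the x-axis; with |UN| = 13.7, N = (-7.6060, -2.0273). ∠UNC = 86.9° gives NC at 59.800° from the x-axis; with |NC| = 8.7, C = (-3.2297, 5.4919). ∠NCS = 78.3° gives CS at -41.900° from the x-axis; with |CS| = 26.5, S = (16.495, -12.206). Then |TS| = |S − T| = 20.519.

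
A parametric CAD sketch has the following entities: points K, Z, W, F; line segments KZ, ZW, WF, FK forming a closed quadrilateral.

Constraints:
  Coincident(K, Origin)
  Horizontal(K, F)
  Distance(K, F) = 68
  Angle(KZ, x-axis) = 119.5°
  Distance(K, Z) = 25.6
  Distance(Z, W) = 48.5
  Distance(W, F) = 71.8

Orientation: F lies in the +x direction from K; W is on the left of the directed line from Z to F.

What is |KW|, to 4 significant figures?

60.05

Checks: |ZW| = 48.50 ✓; |WF| = 71.80 ✓.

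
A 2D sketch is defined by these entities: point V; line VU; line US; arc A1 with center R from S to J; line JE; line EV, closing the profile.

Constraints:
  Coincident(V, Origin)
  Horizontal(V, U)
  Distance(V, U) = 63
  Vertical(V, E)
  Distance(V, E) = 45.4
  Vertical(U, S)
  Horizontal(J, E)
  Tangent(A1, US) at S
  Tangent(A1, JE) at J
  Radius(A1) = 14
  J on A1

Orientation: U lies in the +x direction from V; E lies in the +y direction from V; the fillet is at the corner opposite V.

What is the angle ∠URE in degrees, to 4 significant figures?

130.0°

VE is vertical with |VE| = 45.4 and E on the +y side, so E = (0.000, 45.40). The virtual corner opposite V is at (63.00, 45.40). Since A1 is tangent to US there, RS ⟂ US and since A1 is tangent to JE there, RJ ⟂ JE, with radius 14.0, so the center R sits 14.0 in from both sides at R = (49.00, 31.40). Then cos ∠URE = RU·RE / (|RU||RE|), giving 130.0°.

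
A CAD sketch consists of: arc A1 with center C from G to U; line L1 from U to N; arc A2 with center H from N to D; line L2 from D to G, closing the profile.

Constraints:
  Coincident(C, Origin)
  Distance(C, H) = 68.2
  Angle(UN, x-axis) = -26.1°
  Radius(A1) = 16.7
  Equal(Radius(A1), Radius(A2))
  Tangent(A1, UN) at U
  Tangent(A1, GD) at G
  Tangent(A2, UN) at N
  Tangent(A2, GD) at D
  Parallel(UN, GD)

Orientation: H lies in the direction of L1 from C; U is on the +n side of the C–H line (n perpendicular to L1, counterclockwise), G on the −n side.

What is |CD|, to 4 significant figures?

70.21

Tangency of A1 to both parallel lines with radius 16.7 puts U and G at C ± 16.7·n: U = (7.347, 15.00), G = (-7.347, -15.00). Equal radii place N and D the same way about H: N = H + 16.7·n = (68.59, -15.01), D = H − 16.7·n = (53.90, -45.00). Then |CD| = |D − C| = 70.21.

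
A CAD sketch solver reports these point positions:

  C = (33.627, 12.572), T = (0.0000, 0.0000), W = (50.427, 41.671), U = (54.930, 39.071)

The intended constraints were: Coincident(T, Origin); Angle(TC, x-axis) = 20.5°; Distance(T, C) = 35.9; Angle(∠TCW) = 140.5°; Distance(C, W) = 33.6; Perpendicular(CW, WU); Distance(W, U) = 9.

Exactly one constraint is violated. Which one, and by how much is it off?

Distance(W, U) = 9 — off by 3.80.

T = (0.00, 0.00) ✓; TC at 20.50° ✓; |TC| = 35.90 ✓; ∠TCW = 140.5° ✓; |CW| = 33.60 ✓; ∠(CW, WU) = 90.00° ✓; |WU| = 5.200 ✗.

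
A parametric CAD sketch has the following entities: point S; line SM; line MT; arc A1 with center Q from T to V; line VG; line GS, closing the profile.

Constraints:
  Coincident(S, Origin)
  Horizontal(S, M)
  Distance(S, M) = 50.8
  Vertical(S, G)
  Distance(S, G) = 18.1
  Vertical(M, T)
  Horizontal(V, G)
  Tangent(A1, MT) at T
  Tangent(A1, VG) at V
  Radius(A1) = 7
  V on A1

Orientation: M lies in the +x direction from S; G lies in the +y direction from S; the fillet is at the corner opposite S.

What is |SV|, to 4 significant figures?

47.39

S is at the origin; SM is horizontal with |SM| = 50.8 and M on the +x side, so M = (50.80, 0.000). S and G share the same x with |SG| = 18.1 and G on the +y side, so G = (0.000, 18.10). The virtual corner opposite S is at (50.80, 18.10). Since A1 is tangent to MT there, QT ⟂ MT and since A1 is tangent to VG there, QV ⟂ VG, with radius 7.0, so the center Q sits 7.0 in from both sides at Q = (43.80, 11.10). That places the tangent points at T = (50.80, 11.10) on MT and V = (43.80, 18.10) on VG. Then |SV| = |V − S| = 47.39.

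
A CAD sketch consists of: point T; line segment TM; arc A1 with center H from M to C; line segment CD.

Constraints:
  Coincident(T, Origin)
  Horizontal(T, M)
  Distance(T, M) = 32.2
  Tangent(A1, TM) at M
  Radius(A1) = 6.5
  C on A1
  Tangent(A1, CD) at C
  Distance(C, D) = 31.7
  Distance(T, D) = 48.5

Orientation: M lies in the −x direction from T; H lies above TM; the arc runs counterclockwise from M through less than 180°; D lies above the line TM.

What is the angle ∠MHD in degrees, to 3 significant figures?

175°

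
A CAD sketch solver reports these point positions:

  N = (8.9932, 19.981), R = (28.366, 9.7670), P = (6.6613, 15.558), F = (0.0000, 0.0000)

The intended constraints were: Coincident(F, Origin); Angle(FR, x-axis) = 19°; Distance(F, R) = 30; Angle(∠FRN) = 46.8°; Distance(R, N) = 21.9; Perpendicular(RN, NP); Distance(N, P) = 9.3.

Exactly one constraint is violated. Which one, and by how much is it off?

Distance(N, P) = 9.3 — off by 4.30.

F = (0.00, 0.00) ✓; FR at 19.00° ✓; |FR| = 30.00 ✓; ∠FRN = 46.80° ✓; |RN| = 21.90 ✓; ∠(RN, NP) = 90.00° ✓; |NP| = 5.000 ✗.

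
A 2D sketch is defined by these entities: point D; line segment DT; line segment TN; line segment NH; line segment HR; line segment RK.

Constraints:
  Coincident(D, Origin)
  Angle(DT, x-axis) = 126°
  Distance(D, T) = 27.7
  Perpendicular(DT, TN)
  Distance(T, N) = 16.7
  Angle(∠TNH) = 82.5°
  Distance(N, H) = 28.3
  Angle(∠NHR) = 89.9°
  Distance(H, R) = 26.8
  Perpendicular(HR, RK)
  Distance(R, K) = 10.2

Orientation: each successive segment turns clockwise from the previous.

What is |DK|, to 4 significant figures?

18.05

D is at the origin; DT runs at 126.0° with length 27.7, so T = (-16.28, 22.41). The perpendicularity gives TN at right angles to DT, so TN runs at 36.00°; with |TN| = 16.7, N = (-2.771, 32.23). ∠TNH = 82.5° gives NH at -61.50° from the x-axis; with |NH| = 28.3, H = (10.73, 7.355). ∠NHR = 89.9° gives HR at -151.6° from the x-axis; with |HR| = 26.8, R = (-12.84, -5.391). The perpendicularity gives RK at right angles to HR, so RK runs at 118.4°; with |RK| = 10.2, K = (-17.69, 3.581). Then |DK| = |K − D| = 18.05.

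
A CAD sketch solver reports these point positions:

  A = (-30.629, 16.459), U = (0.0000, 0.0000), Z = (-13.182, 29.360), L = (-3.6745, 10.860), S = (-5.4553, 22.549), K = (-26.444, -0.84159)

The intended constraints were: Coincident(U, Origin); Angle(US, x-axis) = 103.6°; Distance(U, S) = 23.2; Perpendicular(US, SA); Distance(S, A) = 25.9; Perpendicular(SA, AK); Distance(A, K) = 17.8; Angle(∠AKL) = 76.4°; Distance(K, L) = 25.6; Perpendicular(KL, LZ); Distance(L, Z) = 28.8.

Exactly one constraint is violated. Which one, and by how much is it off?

Distance(L, Z) = 28.8 — off by 8.00.

U = (0.00, 0.00) ✓; US at 103.6° ✓; |US| = 23.20 ✓; ∠(US, SA) = 90.00° ✓; |SA| = 25.90 ✓; ∠(SA, AK) = 90.00° ✓; |AK| = 17.80 ✓; ∠AKL = 76.40° ✓; |KL| = 25.60 ✓; ∠(KL, LZ) = 90.00° ✓; |LZ| = 20.80 ✗.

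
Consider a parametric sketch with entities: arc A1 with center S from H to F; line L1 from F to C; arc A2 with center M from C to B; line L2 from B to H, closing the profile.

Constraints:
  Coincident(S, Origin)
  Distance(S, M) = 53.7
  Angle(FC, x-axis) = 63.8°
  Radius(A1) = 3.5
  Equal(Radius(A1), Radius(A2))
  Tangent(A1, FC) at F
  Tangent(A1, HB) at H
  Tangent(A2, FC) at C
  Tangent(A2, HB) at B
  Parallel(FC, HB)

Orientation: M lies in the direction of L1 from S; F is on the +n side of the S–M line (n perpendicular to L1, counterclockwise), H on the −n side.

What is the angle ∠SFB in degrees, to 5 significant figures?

82.573°

Tangency of A1 to both parallel lines with radius 3.5 puts F and H at S ± 3.5·n: F = (-3.1404, 1.5453), H = (3.1404, -1.5453). Equal radii place C and B the same way about M: C = M + 3.5·n = (20.568, 49.728), B = M − 3.5·n = (26.849, 46.638). Then cos ∠SFB = FS·FB / (|FS||FB|), giving 82.573°.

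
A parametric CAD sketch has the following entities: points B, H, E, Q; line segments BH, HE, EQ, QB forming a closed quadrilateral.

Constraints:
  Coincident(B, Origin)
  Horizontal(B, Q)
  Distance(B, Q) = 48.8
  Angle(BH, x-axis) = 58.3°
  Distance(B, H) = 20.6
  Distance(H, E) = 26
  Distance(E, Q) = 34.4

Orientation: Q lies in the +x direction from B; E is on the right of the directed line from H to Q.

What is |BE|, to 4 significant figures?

17.35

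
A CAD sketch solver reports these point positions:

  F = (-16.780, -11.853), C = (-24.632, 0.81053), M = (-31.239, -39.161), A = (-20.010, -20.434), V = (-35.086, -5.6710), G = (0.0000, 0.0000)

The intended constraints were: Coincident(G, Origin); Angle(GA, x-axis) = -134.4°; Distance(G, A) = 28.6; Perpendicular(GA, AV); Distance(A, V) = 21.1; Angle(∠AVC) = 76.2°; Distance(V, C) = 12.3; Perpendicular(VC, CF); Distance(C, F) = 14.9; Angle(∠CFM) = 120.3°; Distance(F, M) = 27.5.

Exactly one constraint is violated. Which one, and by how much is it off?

Distance(F, M) = 27.5 — off by 3.40.

G = (0.00, 0.00) ✓; GA at -134.4° ✓; |GA| = 28.60 ✓; ∠(GA, AV) = 90.00° ✓; |AV| = 21.10 ✓; ∠AVC = 76.20° ✓; |VC| = 12.30 ✓; ∠(VC, CF) = 90.00° ✓; |CF| = 14.90 ✓; ∠CFM = 120.3° ✓; |FM| = 30.90 ✗.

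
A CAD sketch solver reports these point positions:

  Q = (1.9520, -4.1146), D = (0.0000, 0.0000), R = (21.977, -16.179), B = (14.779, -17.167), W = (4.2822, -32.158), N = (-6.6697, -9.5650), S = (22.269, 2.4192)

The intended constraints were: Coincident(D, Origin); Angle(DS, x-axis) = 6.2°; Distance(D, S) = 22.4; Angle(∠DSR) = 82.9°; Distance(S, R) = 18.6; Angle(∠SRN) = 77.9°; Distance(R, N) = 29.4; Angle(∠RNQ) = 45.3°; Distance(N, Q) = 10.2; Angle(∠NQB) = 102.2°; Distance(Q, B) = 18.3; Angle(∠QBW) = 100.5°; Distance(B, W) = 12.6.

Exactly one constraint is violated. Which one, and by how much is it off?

Distance(B, W) = 12.6 — off by 5.70.

D = (0.00, 0.00) ✓; DS at 6.200° ✓; |DS| = 22.40 ✓; ∠DSR = 82.90° ✓; |SR| = 18.60 ✓; ∠SRN = 77.90° ✓; |RN| = 29.40 ✓; ∠RNQ = 45.30° ✓; |NQ| = 10.20 ✓; ∠NQB = 102.2° ✓; |QB| = 18.30 ✓; ∠QBW = 100.5° ✓; |BW| = 18.30 ✗.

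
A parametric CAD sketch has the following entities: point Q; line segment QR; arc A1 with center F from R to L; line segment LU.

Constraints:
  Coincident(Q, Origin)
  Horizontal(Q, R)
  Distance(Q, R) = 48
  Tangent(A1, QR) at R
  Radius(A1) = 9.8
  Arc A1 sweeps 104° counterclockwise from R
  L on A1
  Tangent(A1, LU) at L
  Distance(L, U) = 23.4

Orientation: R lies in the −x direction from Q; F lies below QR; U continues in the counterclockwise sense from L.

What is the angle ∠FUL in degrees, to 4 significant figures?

22.72°

Q is at the origin; QR is horizontal with |QR| = 48.0 and R on the −x side, so R = (-48.00, 0.000). A1 meets QR tangentially, so FR is at right angles to QR, so F = R + (0, -9.8) = (-48.00, -9.800). On A1, R sits at bearing 90° from F; a 104° counterclockwise sweep puts L at bearing 194°, so L = F + 9.8·(cos 194°, sin 194°) = (-57.51, -12.17). A1 meets LU tangentially, so FL is at right angles to LU, so LU runs along (−sin 194°, cos 194°); with |LU| = 23.4, U = (-51.85, -34.88). Then cos ∠FUL = UF·UL / (|UF||UL|), giving 22.72°.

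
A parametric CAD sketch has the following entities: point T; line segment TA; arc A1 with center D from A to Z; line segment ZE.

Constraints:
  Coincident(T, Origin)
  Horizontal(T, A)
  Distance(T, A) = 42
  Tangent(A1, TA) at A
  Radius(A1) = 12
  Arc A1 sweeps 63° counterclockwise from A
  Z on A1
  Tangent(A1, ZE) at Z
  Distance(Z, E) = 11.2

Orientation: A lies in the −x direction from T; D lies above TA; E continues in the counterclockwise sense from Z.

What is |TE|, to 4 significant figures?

31.00

T is at the origin; T and A share the same y with |TA| = 42.0 and A on the −x side, so A = (-42.00, 0.000). Tangency of A1 to TA means the radius DA is perpendicular to TA, so D = A + (0, 12) = (-42.00, 12.00). On A1, A sits at bearing -90° from D; a 63° counterclockwise sweep puts Z at bearing -27°, so Z = D + 12.0·(cos -27°, sin -27°) = (-31.31, 6.552). The tangent condition forces DZ to be normal to ZE, so ZE runs along (−sin -27°, cos -27°); with |ZE| = 11.2, E = (-26.22, 16.53). Then |TE| = |E − T| = 31.00.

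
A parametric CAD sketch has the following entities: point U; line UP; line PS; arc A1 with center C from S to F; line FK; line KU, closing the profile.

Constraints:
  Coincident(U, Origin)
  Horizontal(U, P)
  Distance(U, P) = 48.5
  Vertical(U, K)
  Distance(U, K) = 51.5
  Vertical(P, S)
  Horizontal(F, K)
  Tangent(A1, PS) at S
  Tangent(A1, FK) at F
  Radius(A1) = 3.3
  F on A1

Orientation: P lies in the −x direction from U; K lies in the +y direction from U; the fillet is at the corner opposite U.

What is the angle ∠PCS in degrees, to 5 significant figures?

86.083°

The virtual corner opposite U is at (-48.500, 51.500). Since A1 is tangent to PS there, CS ⟂ PS and A1 meets FK tangentially, so CF is at right angles to FK, with radius 3.3, so the center C sits 3.3 in from both sides at C = (-45.200, 48.200). That places the tangent points at S = (-48.500, 48.200) on PS and F = (-45.200, 51.500) on FK. Then cos ∠PCS = CP·CS / (|CP||CS|), giving 86.083°.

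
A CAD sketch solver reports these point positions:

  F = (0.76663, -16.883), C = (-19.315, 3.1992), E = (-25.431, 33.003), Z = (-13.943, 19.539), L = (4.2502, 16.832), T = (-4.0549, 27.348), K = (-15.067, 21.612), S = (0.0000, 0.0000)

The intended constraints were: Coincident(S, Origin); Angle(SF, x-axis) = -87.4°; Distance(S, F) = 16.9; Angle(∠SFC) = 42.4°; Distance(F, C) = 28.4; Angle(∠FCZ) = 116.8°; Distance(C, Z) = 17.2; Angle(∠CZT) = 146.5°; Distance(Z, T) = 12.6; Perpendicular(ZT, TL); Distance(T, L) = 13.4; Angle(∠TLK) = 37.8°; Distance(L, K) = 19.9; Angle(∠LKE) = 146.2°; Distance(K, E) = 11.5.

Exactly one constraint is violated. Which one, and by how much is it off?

Distance(K, E) = 11.5 — off by 3.90.

S = (0.00, 0.00) ✓; SF at -87.40° ✓; |SF| = 16.90 ✓; ∠SFC = 42.40° ✓; |FC| = 28.40 ✓; ∠FCZ = 116.8° ✓; |CZ| = 17.20 ✓; ∠CZT = 146.5° ✓; |ZT| = 12.60 ✓; ∠(ZT, TL) = 90.00° ✓; |TL| = 13.40 ✓; ∠TLK = 37.80° ✓; |LK| = 19.90 ✓; ∠LKE = 146.2° ✓; |KE| = 15.40 ✗.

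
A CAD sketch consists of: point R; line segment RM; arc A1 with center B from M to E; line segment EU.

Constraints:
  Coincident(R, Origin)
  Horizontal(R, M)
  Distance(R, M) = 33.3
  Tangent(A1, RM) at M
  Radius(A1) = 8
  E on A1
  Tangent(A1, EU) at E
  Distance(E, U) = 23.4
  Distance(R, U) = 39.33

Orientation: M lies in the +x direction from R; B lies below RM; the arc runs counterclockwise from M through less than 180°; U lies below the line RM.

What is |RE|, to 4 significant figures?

26.43

R is at the origin; RM is horizontal with |RM| = 33.3 and M on the +x side, so M = (33.30, 0.000). The tangent condition forces BM to be normal to RM, so B = M + (0, -8) = (33.30, -8.000). Since BE ⟂ EU (tangency), |BU| = √(8.0² + 23.4²) = 24.73 regardless of where E sits on A1. So U lies on both circle(R, 39.33) and circle(B, 24.73); the below-RM intersection is U = (24.21, -31.00). E is the foot of the tangent from U: E = (25.31, -7.623).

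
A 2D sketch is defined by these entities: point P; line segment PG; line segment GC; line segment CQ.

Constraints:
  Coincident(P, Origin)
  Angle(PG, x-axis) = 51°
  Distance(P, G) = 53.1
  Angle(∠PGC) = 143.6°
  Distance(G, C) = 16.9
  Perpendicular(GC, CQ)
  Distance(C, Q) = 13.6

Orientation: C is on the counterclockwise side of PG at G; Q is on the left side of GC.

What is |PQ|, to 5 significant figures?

62.271

P is at the origin; PG runs at 51.0° with length 53.1, so G = 53.1·(cos 51.0°, sin 51.0°) = (33.417, 41.266). ∠PGC = 143.6°, so GC runs at 51.0° + (180° − 143.6°) = 87.400° from the x-axis; with |GC| = 16.9, C = G + 16.9·(cos 87.400°, sin 87.400°) = (34.184, 58.149). The perpendicularity gives CQ at right angles to GC; with |CQ| = 13.6 on the left of GC, Q = C + 13.6·(-0.99897, 0.045363) = (20.598, 58.766). Then |PQ| = |Q − P| = 62.271.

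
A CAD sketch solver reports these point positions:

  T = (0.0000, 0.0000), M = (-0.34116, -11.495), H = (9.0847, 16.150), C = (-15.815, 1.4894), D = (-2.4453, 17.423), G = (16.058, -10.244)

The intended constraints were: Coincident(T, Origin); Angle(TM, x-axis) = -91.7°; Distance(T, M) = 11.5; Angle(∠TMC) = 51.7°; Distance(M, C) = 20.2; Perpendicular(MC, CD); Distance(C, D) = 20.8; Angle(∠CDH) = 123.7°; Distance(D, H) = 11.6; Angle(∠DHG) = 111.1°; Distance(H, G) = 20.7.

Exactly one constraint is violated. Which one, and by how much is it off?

Distance(H, G) = 20.7 — off by 6.60.

T = (0.00, 0.00) ✓; TM at -91.70° ✓; |TM| = 11.50 ✓; ∠TMC = 51.70° ✓; |MC| = 20.20 ✓; ∠(MC, CD) = 90.00° ✓; |CD| = 20.80 ✓; ∠CDH = 123.7° ✓; |DH| = 11.60 ✓; ∠DHG = 111.1° ✓; |HG| = 27.30 ✗.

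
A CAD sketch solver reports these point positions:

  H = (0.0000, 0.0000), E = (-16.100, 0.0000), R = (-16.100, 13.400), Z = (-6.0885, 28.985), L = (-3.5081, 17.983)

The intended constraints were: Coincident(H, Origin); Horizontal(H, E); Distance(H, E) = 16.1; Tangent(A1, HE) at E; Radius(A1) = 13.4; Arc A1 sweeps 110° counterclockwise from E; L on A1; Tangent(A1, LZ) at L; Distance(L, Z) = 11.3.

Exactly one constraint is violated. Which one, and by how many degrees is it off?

Tangent(A1, LZ) at L — off by 6.80°.

H = (0.00, 0.00) ✓; H.y = 0.00, E.y = 0.00 ✓; |HE| = 16.10 ✓; ∠(RE, EH) = 90.00° ✓; |RE| = 13.40 ✓; bearing(R→L) − bearing(R→E) = 110.0° ✓; |RL| = 13.40 ✓; ∠(RL, LZ) = 96.80° ✗; |LZ| = 11.30 ✓.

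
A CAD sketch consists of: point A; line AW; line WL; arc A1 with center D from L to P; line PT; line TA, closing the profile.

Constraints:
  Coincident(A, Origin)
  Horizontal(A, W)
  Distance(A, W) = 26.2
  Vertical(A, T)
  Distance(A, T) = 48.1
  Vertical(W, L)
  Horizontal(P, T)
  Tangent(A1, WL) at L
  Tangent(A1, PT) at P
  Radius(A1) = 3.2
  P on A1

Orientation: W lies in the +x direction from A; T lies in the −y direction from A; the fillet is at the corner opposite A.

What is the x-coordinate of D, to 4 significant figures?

23.00

A is at the origin; AW is horizontal with |AW| = 26.2 and W on the +x side, so W = (26.20, 0.000). A and T share the same x with |AT| = 48.1 and T on the −y side, so T = (0.000, -48.10). The virtual corner opposite A is at (26.20, -48.10). Since A1 is tangent to WL there, DL ⟂ WL and since A1 is tangent to PT there, DP ⟂ PT, with radius 3.2, so the center D sits 3.2 in from both sides at D = (23.00, -44.90). So D.x = 23.00.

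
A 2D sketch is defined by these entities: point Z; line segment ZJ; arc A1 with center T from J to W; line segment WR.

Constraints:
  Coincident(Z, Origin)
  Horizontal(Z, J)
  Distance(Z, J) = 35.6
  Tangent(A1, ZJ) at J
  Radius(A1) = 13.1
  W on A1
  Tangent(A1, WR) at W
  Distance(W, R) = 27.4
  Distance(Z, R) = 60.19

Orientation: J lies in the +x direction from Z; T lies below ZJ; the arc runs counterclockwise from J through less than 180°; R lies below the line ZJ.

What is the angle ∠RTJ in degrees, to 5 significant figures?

167.01°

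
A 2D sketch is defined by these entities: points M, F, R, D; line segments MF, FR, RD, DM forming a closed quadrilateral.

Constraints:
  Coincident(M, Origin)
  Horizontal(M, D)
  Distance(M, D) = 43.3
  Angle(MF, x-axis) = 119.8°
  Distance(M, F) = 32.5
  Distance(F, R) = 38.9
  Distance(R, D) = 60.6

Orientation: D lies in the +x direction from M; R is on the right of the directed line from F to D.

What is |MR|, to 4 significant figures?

19.54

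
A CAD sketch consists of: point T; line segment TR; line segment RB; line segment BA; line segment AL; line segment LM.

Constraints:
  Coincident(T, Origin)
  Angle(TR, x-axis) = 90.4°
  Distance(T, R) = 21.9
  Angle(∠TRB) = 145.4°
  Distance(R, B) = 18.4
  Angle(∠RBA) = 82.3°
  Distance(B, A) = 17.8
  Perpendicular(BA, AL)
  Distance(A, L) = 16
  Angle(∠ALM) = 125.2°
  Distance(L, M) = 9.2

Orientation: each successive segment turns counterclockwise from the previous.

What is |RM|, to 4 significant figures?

8.398

T is at the origin; TR runs at 90.4° with length 21.9, so R = (-0.1529, 21.90). ∠TRB = 145.4° gives RB at 125.0° from the x-axis; with |RB| = 18.4, B = (-10.71, 36.97). ∠RBA = 82.3° gives BA at -137.3° from the x-axis; with |BA| = 17.8, A = (-23.79, 24.90). BA ⟂ AL, so AL runs at -47.30°; with |AL| = 16.0, L = (-12.94, 13.14). ∠ALM = 125.2° gives LM at 7.500° from the x-axis; with |LM| = 9.2, M = (-3.816, 14.34). Then |RM| = |M − R| = 8.398.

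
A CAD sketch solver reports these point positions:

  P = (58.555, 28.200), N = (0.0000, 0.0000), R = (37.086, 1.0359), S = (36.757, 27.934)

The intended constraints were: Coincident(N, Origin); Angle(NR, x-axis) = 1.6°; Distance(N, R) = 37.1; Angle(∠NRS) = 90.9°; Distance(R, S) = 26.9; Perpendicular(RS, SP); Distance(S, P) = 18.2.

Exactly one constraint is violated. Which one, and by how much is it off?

Distance(S, P) = 18.2 — off by 3.60.

N = (0.00, 0.00) ✓; NR at 1.600° ✓; |NR| = 37.10 ✓; ∠NRS = 90.90° ✓; |RS| = 26.90 ✓; ∠(RS, SP) = 90.00° ✓; |SP| = 21.80 ✗.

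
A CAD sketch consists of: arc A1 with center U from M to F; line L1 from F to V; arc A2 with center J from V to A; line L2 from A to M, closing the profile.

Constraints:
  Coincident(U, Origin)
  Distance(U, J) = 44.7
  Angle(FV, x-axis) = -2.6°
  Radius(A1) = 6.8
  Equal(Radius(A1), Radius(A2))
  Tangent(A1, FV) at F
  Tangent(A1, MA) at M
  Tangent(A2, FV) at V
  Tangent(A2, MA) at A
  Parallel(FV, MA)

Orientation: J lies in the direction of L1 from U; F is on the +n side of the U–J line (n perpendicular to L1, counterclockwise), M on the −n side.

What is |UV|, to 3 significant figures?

45.2

The slot axis is L1's direction at -2.6°, so u = (cos -2.6°, sin -2.6°) = (0.999, -0.0454) and n = (−sin -2.6°, cos -2.6°) = (0.0454, 0.999). U is at the origin and J lies 44.7 along u from U, so J = 44.7·u = (44.7, -2.03). Tangency of A1 to both parallel lines with radius 6.8 puts F and M at U ± 6.8·n: F = (0.308, 6.79), M = (-0.308, -6.79). Equal radii place V and A the same way about J: V = J + 6.8·n = (45.0, 4.77), A = J − 6.8·n = (44.3, -8.82). Then |UV| = |V − U| = 45.2.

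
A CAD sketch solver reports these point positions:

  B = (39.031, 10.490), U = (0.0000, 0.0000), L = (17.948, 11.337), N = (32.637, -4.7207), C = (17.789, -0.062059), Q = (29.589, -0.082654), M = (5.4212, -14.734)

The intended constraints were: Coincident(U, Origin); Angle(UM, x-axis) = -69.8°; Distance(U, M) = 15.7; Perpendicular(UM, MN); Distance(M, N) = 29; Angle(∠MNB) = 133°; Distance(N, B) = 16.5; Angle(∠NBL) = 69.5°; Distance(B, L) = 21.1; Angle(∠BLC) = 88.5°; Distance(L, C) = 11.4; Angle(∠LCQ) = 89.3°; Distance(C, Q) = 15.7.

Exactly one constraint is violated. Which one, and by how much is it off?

Distance(C, Q) = 15.7 — off by 3.90.

U = (0.00, 0.00) ✓; UM at -69.80° ✓; |UM| = 15.70 ✓; ∠(UM, MN) = 90.00° ✓; |MN| = 29.00 ✓; ∠MNB = 133.0° ✓; |NB| = 16.50 ✓; ∠NBL = 69.50° ✓; |BL| = 21.10 ✓; ∠BLC = 88.50° ✓; |LC| = 11.40 ✓; ∠LCQ = 89.30° ✓; |CQ| = 11.80 ✗.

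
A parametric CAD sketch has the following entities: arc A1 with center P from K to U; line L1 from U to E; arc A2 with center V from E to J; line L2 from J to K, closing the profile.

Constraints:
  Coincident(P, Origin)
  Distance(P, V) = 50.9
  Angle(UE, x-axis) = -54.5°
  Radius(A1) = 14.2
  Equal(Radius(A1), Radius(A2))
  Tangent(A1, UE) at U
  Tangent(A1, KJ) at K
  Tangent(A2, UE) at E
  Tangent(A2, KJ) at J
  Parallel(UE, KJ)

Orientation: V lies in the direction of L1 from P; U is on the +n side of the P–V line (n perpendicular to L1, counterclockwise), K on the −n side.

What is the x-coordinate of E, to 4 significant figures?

41.12

The slot axis is L1's direction at -54.5°, so u = (cos -54.5°, sin -54.5°) = (0.5807, -0.8141) and n = (−sin -54.5°, cos -54.5°) = (0.8141, 0.5807). P is at the origin and V lies 50.9 along u from P, so V = 50.9·u = (29.56, -41.44). Tangency of A1 to both parallel lines with radius 14.2 puts U and K at P ± 14.2·n: U = (11.56, 8.246), K = (-11.56, -8.246). Equal radii place E and J the same way about V: E = V + 14.2·n = (41.12, -33.19), J = V − 14.2·n = (18.00, -49.68). So E.x = 41.12.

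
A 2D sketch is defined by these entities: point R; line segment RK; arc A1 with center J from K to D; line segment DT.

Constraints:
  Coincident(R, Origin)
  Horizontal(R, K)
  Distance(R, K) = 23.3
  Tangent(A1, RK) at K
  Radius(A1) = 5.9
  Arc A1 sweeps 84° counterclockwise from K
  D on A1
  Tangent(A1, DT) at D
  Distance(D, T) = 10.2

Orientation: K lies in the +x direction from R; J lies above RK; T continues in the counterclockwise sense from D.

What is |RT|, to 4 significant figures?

33.94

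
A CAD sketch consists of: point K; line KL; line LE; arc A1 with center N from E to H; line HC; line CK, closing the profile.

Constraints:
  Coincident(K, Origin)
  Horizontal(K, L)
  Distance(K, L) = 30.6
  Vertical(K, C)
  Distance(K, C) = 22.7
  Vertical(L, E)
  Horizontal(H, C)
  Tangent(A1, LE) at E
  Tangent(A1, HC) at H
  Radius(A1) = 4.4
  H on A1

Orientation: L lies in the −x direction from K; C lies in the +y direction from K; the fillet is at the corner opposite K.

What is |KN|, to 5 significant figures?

31.958

K is at the origin; KL is horizontal with |KL| = 30.6 and L on the −x side, so L = (-30.600, 0.0000). K and C share the same x with |KC| = 22.7 and C on the +y side, so C = (0.0000, 22.700). The virtual corner opposite K is at (-30.600, 22.700). Since A1 is tangent to LE there, NE ⟂ LE and since A1 is tangent to HC there, NH ⟂ HC, with radius 4.4, so the center N sits 4.4 in from both sides at N = (-26.200, 18.300). Then |KN| = |N − K| = 31.958.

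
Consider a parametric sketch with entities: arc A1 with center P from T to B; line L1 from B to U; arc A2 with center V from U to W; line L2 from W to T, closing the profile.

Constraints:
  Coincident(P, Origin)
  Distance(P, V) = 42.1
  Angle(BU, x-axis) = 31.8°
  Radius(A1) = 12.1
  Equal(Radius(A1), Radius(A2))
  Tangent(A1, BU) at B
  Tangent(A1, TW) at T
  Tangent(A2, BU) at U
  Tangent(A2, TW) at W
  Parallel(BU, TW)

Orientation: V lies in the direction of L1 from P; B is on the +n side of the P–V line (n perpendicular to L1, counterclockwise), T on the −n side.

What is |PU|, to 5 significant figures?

43.804

Tangency of A1 to both parallel lines with radius 12.1 puts B and T at P ± 12.1·n: B = (-6.3762, 10.284), T = (6.3762, -10.284). Equal radii place U and W the same way about V: U = V + 12.1·n = (29.404, 32.469), W = V − 12.1·n = (42.157, 11.901). Then |PU| = |U − P| = 43.804.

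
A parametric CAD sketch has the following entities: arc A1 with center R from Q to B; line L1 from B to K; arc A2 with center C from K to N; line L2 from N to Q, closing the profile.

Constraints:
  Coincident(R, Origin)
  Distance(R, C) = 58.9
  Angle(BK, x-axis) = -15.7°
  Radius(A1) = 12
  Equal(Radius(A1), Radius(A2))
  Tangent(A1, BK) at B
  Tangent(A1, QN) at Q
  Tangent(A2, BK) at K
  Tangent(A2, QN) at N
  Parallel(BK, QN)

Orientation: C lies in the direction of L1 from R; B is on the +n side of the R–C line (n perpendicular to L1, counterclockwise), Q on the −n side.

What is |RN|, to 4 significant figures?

60.11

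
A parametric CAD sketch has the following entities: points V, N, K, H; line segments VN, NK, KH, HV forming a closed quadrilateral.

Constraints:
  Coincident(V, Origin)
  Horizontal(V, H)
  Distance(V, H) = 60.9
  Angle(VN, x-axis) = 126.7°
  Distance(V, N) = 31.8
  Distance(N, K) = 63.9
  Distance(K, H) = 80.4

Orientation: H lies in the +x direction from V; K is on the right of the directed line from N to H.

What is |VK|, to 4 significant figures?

39.10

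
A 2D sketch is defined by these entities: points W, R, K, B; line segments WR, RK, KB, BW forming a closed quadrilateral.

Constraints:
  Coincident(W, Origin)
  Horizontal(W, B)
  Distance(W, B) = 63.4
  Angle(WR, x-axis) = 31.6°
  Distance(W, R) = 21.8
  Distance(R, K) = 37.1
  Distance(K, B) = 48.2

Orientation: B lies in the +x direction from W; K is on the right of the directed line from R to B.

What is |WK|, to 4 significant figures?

33.97

Checks: |RK| = 37.10 ✓; |KB| = 48.20 ✓.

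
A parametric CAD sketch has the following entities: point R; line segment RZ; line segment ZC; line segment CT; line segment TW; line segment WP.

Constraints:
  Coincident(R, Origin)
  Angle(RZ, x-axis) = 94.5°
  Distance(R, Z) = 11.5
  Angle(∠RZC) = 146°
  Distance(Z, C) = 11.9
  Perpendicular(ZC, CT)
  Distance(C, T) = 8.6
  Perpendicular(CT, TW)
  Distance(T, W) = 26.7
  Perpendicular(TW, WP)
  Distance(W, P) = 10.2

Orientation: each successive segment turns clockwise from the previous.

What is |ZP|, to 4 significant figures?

14.89

R is at the origin; RZ runs at 94.5° with length 11.5, so Z = (-0.9023, 11.46). ∠RZC = 146.0° gives ZC at 60.50° from the x-axis; with |ZC| = 11.9, C = (4.958, 21.82). ZC ⟂ CT, so CT runs at -29.50°; with |CT| = 8.6, T = (12.44, 17.59). CT is perpendicular to TW, so TW runs at -119.5°; with |TW| = 26.7, W = (-0.7051, -5.652). TW is perpendicular to WP, so WP runs at 150.5°; with |WP| = 10.2, P = (-9.583, -0.6288). Then |ZP| = |P − Z| = 14.89.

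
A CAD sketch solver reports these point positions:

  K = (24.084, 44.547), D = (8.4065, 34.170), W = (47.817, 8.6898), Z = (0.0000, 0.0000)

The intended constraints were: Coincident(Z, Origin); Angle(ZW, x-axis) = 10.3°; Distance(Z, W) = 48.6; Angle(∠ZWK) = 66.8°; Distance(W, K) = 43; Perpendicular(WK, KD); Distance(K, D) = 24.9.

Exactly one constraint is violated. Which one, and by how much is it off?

Distance(K, D) = 24.9 — off by 6.10.

Z = (0.00, 0.00) ✓; ZW at 10.30° ✓; |ZW| = 48.60 ✓; ∠ZWK = 66.80° ✓; |WK| = 43.00 ✓; ∠(WK, KD) = 90.00° ✓; |KD| = 18.80 ✗.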